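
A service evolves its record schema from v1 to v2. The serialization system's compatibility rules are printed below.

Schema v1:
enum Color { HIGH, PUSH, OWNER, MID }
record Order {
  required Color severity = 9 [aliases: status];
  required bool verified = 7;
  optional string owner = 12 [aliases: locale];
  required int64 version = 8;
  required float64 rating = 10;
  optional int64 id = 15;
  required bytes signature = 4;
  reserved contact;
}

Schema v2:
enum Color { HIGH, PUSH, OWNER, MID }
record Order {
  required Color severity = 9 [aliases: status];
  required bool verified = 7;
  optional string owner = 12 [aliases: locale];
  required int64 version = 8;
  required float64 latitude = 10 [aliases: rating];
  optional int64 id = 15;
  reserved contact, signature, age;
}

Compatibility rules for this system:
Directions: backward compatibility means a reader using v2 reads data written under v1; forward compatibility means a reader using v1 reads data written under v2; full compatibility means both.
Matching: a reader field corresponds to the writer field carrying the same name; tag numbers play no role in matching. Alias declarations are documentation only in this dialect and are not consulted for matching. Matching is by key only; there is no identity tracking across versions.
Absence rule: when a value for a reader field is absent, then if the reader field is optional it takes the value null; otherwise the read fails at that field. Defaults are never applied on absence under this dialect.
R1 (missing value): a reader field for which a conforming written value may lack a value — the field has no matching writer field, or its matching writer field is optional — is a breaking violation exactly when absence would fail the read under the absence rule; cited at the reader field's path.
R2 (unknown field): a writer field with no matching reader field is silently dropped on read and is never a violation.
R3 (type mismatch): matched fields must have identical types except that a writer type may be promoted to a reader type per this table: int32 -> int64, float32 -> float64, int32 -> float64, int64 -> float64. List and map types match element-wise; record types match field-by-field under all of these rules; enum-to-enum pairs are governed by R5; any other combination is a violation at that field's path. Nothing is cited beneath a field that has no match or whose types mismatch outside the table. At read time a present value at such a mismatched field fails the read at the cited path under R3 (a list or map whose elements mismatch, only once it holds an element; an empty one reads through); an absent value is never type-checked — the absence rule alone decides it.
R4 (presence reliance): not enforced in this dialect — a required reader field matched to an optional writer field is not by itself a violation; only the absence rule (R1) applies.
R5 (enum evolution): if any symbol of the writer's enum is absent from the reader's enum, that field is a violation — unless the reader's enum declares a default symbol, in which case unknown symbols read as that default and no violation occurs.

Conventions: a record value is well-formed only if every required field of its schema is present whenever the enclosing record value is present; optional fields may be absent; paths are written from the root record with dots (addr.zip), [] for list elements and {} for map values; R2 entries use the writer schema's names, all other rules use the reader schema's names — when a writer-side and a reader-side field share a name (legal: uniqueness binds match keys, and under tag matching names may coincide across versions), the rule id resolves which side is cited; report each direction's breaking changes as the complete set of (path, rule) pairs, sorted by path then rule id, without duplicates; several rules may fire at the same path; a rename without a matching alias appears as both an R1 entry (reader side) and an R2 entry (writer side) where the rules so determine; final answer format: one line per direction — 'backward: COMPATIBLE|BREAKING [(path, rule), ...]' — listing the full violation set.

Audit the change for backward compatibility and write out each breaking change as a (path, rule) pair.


each type pair in Order: writer, then reader
checking backward for Order: reader v2 against writer v1:
  writer required, Color -> Color: reader severity maps from writer severity
  writer required, bool -> bool: reader verified maps from writer verified
  writer optional, string -> string: reader owner maps from writer owner
  writer required, int64 -> int64: reader version maps from writer version
  no writer field matches reader latitude
  writer optional, int64 -> int64: reader id maps from writer id
  rating (writer side), unknown to reader
  signature (writer side), unknown to reader
  rule R1 violated at latitude
  => backward verdict for Order: BREAKING, 1 violation(s)
checking off the Order differences that do not matter here:
  removed field signature from record Order (its key "signature" joins the reserved list) -> fires only in the forward direction of Order, which is not asked here

backward: BREAKING [(latitude, R1)]


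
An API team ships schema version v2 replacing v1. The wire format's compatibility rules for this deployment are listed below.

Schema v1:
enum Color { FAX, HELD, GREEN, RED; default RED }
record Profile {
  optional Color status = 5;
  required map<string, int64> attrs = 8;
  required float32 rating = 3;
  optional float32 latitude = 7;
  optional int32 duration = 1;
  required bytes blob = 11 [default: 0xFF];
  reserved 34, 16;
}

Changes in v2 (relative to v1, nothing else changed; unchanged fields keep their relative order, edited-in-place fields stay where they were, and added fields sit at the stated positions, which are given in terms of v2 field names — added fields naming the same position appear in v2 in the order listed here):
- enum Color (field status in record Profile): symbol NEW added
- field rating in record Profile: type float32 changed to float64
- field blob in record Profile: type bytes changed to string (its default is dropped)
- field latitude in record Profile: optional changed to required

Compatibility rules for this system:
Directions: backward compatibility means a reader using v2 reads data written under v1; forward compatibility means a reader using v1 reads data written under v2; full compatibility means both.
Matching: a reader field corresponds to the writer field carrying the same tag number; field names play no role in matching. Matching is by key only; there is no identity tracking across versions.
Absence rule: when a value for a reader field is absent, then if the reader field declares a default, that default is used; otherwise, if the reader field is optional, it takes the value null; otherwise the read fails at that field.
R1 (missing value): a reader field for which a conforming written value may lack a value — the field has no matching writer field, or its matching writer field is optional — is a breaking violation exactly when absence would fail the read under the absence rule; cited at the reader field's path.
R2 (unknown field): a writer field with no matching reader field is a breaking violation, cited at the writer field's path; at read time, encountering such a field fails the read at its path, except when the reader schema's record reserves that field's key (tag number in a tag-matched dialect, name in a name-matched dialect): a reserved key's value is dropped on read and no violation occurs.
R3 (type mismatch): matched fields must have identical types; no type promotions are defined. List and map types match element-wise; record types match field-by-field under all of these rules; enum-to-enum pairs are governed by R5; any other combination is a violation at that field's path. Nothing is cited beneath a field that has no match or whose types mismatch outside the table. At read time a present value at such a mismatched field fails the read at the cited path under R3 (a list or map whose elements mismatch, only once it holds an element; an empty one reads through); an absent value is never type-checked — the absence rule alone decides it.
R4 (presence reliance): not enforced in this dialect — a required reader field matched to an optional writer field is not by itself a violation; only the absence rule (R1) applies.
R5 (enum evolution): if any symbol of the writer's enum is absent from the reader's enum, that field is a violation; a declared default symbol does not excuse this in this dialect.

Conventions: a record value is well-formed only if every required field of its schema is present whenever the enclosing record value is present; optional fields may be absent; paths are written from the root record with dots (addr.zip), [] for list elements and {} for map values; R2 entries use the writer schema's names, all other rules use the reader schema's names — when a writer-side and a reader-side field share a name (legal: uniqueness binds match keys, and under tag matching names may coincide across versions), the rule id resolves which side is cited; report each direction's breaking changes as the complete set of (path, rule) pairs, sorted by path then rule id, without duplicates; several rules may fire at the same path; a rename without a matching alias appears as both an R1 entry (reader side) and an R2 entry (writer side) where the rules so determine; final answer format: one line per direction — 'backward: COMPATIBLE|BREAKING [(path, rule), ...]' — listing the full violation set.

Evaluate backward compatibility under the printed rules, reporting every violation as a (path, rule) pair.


backward: BREAKING [(blob, R3), (latitude, R1), (rating, R3)]

the writer's type comes first in each Profile pair
backward analysis of Profile with v2 as reader and v1 as writer:
  status: paired with writer status (Color -> Color; writer optional)
  attrs: paired with writer attrs (map<string, int64> -> map<string, int64>; writer required)
  rating: paired with writer rating (float32 -> float64; writer required)
  latitude: paired with writer latitude (float32 -> float32; writer optional)
  duration: paired with writer duration (int32 -> int32; writer optional)
  blob: paired with writer blob (bytes -> string; writer required)
  violation R3 at blob
  violation R1 at latitude
  violation R3 at rating
  => backward: BREAKING (3)
the other Profile changes do not affect what is asked:
  enum Color (field status in record Profile): symbol NEW added -> its effect on Profile is confined to the forward direction, not asked


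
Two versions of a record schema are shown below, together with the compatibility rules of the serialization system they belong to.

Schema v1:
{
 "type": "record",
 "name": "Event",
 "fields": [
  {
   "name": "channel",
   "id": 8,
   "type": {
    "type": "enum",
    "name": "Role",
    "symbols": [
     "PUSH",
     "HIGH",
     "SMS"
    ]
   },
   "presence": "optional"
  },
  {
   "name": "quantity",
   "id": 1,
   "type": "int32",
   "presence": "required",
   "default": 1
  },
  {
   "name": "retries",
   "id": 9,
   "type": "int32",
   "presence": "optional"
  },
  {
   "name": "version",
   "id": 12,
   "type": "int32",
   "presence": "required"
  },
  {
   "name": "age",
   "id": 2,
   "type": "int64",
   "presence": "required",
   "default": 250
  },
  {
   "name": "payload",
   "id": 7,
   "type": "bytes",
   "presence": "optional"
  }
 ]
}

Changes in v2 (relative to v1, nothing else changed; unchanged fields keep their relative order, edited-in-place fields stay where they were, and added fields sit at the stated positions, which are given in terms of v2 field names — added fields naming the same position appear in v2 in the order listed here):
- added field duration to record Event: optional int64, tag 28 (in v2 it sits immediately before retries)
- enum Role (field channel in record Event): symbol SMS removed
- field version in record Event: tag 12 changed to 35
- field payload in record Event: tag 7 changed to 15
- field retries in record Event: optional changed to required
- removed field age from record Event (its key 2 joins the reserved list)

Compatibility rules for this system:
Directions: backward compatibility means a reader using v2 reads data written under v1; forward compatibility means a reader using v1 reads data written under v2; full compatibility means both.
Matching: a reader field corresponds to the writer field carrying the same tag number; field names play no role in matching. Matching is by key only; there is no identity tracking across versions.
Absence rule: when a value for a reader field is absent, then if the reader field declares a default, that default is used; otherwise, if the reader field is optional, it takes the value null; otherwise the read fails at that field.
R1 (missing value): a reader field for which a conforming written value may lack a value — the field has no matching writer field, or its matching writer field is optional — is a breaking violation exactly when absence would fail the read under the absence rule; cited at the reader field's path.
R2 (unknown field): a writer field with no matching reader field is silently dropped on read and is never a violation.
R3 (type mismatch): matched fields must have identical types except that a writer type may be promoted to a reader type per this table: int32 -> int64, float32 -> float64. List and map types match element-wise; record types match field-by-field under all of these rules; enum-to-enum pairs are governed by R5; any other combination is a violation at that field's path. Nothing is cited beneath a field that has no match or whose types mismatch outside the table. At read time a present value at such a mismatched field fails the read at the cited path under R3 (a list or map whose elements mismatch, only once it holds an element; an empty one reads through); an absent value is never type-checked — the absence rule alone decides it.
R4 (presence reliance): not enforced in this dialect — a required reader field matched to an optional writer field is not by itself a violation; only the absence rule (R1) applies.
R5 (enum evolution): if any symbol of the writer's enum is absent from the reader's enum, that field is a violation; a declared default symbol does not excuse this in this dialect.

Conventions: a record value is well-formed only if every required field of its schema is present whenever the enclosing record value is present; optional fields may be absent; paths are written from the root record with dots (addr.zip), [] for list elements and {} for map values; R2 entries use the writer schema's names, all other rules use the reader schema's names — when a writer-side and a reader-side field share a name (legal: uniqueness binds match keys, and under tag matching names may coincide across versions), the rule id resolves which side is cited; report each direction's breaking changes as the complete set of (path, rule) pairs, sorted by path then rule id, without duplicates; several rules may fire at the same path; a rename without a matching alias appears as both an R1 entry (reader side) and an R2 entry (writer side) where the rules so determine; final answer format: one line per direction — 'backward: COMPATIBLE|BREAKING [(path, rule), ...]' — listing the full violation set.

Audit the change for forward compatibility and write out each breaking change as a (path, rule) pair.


in Event below, arrows point writer -> reader
forward analysis of Event with v1 as reader and v2 as writer:
  Role -> Role, writer optional: channel aligns to channel
  int32 -> int32, writer required: quantity aligns to quantity
  int32 -> int32, writer required: retries aligns to retries
  version: no writer match
  age: no writer match
  payload: no writer match
  writer duration: unknown to reader
  writer version: unknown to reader
  writer payload: unknown to reader
  violation R1 at version
  forward on Event therefore BREAKING (1)
remaining Event differences; none change what is asked:
  added field duration to record Event: optional int64, tag 28 (in v2 it sits immediately before retries) -> inert for the asked Event verdict: nothing fires
  enum Role (field channel in record Event): symbol SMS removed -> affects backward compatibility only, which is not asked
  field payload in record Event: tag 7 changed to 15 -> inert for the asked Event verdict: nothing fires
  field retries in record Event: optional changed to required -> affects backward compatibility only, which is not asked
  removed field age from record Event (its key 2 joins the reserved list) -> inert for the asked Event verdict: nothing fires

forward: BREAKING [(version, R1)]


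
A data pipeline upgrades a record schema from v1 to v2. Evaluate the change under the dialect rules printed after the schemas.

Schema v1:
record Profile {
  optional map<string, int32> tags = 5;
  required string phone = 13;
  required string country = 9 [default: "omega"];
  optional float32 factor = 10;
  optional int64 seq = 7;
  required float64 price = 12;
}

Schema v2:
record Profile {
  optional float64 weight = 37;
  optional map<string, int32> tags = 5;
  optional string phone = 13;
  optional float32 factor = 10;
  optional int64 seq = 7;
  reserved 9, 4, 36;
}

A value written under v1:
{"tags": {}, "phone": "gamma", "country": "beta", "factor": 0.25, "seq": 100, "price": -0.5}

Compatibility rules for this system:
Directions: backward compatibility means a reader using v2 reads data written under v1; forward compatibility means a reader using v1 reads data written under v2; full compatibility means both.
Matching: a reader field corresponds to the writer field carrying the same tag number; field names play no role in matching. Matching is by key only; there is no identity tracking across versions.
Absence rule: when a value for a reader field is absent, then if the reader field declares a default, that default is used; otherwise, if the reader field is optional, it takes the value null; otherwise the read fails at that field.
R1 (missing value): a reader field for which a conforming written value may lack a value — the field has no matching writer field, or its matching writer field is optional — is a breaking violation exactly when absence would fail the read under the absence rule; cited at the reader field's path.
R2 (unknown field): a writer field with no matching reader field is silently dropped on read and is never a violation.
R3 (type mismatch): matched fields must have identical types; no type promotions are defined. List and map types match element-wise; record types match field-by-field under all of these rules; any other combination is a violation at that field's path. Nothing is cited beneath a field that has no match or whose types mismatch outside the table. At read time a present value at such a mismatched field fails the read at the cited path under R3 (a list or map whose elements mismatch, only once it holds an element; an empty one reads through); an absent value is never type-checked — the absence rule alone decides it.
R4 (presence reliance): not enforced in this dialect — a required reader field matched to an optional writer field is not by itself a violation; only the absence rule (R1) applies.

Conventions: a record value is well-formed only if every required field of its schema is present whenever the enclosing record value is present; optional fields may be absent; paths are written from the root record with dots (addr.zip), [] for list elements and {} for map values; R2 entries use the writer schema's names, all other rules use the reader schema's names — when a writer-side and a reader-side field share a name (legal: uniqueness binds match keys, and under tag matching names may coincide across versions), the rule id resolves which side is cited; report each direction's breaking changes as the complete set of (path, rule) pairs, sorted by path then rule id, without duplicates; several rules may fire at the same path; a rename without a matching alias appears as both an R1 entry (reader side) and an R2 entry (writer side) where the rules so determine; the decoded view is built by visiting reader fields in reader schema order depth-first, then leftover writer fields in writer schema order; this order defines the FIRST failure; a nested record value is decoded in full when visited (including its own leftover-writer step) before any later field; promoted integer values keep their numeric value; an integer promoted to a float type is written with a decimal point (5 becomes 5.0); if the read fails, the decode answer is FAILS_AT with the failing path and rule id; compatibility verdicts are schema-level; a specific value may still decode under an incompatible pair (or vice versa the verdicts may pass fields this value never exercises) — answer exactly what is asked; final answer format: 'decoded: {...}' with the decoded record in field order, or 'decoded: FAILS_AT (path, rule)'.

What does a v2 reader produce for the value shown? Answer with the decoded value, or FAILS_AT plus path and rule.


in Profile below, arrows point writer -> reader
decode walk for Profile under reader schema v2:
  weight := null (absent, optional -> null)
  tags := {}
  phone := "gamma"
  factor := 0.25
  seq := 100
  writer country: unknown -> dropped
  writer price: unknown -> dropped
  => decoded: {"weight": null, "tags": {}, "phone": "gamma", "factor": 0.25, "seq": 100}
remaining Profile differences; none change what is asked:
  field phone in record Profile: required changed to optional -> affects the rule determinations only; this particular Profile value decodes identically

decoded: {"weight": null, "tags": {}, "phone": "gamma", "factor": 0.25, "seq": 100}


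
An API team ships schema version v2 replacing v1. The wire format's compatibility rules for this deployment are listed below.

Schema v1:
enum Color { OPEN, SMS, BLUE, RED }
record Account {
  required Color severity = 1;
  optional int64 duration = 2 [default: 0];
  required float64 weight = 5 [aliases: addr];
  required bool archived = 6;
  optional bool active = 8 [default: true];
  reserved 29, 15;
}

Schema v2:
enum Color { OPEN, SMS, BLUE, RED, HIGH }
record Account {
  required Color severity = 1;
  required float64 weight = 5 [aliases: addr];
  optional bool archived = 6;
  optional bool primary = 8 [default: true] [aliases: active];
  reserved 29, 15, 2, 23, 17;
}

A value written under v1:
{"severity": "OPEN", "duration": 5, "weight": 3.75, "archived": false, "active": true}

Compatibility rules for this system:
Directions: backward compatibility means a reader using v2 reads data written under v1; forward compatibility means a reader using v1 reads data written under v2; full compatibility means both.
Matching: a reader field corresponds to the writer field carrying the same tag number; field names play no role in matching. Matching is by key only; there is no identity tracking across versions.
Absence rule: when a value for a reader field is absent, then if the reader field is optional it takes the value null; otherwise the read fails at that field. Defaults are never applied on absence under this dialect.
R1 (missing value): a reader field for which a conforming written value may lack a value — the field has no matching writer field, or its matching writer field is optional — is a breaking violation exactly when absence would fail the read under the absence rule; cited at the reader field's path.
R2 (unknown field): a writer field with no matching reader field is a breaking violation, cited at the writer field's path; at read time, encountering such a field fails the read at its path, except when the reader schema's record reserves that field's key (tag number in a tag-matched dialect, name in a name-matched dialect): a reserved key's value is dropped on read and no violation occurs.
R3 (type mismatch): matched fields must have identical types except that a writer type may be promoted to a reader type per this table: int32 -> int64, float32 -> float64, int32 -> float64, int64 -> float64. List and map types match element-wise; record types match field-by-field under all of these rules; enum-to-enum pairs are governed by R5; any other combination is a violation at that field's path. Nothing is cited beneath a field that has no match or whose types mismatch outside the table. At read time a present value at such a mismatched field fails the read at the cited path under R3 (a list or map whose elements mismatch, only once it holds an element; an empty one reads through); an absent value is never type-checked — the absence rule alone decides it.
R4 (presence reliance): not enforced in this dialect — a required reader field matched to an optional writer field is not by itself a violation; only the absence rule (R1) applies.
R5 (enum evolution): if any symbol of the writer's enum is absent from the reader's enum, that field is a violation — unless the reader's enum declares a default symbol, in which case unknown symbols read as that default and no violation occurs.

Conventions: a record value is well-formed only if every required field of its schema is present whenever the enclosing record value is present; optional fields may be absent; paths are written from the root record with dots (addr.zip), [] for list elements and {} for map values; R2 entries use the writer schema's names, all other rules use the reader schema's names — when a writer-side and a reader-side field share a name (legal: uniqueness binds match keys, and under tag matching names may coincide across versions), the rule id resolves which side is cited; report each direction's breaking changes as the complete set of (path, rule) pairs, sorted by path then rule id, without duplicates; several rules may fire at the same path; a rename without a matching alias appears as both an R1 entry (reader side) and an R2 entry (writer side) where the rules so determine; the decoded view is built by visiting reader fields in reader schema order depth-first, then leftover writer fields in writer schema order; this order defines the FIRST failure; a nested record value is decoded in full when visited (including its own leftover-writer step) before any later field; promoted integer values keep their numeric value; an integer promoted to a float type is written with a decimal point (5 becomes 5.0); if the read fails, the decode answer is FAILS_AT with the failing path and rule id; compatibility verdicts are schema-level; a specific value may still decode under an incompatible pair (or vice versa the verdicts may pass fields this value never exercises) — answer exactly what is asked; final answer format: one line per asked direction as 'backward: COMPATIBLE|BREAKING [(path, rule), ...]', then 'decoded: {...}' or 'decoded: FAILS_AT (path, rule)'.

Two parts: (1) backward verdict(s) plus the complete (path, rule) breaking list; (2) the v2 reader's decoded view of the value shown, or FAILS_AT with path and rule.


arrows below run writer -> reader for Account
checking backward for Account: reader v2 against writer v1:
  writer required, Color -> Color: reader severity maps from writer severity
  writer required, float64 -> float64: reader weight maps from writer weight
  writer required, bool -> bool: reader archived maps from writer archived
  writer optional, bool -> bool: reader primary maps from writer active
  writer duration: unknown to reader
  => backward: COMPATIBLE
migrating the Account value to v2:
  severity := "OPEN"
  weight := 3.75
  archived := false
  primary := true (from writer active)
  writer duration: reserved -> dropped
  => decoded: {"severity": "OPEN", "weight": 3.75, "archived": false, "primary": true}
ruling out the remaining Account differences:
  enum Color (field severity in record Account): symbol HIGH added -> matters only for Account's forward compatibility — outside the asked direction
  field archived in record Account: required changed to optional -> matters only for Account's forward compatibility — outside the asked direction

backward: COMPATIBLE []; decoded: {"severity": "OPEN", "weight": 3.75, "archived": false, "primary": true}


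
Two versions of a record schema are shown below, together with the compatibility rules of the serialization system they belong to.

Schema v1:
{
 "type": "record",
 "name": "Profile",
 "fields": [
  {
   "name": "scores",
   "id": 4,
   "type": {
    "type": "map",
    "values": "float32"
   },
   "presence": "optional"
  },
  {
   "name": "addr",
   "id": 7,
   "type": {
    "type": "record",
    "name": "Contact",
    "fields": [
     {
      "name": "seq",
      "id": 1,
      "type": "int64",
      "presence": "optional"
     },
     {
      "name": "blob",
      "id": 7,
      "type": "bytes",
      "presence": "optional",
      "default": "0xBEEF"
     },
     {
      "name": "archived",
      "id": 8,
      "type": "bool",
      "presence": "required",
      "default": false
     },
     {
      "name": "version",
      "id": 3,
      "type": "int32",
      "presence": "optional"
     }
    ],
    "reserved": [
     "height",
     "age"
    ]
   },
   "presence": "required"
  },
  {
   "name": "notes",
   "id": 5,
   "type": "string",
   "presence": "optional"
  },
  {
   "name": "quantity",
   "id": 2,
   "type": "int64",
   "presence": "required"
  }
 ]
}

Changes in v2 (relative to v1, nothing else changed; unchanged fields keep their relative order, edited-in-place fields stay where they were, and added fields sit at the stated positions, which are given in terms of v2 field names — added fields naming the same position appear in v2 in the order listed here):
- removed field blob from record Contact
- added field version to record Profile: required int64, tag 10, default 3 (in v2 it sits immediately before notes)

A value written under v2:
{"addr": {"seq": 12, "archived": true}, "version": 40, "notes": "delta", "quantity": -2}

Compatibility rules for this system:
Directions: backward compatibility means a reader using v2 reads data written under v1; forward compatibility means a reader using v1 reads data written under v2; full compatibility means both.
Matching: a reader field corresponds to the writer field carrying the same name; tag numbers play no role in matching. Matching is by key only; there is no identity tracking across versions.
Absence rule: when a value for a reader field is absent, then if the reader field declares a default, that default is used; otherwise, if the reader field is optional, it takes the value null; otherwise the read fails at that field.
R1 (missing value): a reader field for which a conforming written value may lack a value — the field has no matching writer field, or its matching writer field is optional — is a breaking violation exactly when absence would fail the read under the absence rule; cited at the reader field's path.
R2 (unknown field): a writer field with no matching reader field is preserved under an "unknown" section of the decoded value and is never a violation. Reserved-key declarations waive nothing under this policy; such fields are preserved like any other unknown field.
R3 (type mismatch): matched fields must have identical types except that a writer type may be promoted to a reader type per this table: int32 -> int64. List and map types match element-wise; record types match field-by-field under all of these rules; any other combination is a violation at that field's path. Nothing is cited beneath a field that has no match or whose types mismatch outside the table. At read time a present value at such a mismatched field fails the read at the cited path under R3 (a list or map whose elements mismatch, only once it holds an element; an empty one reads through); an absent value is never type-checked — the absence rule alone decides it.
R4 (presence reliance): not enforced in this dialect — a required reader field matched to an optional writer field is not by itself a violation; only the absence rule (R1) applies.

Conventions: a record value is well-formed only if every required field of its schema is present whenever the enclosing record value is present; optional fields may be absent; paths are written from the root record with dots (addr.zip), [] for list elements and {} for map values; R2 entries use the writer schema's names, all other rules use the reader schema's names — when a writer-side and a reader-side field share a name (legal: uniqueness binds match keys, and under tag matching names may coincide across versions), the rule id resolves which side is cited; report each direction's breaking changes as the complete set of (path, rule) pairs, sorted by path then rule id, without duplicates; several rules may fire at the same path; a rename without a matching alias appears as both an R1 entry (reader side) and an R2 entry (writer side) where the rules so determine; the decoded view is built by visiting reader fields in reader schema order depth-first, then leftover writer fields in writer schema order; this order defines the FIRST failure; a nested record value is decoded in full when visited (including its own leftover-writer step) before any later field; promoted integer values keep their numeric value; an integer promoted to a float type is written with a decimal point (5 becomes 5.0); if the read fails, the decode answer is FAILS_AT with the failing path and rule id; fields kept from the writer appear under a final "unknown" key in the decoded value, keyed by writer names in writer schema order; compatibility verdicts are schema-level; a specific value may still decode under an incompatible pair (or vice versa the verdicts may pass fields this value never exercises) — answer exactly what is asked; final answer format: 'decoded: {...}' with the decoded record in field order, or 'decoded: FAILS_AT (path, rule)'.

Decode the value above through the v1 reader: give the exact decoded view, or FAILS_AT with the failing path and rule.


decoded: {"scores": null, "addr": {"seq": 12, "blob": 0xBEEF, "archived": true, "version": null}, "notes": "delta", "quantity": -2, "unknown": {"version": 40}}

each type pair in Profile: writer, then reader
migrating the Profile value to v1:
  scores := null (absent, optional -> null)
  addr.seq := 12
  addr.blob := 0xBEEF (absent -> default)
  addr.archived := true
  addr.version := null (absent, optional -> null)
  notes := "delta"
  quantity := -2
  writer version: kept under "unknown"
  => decoded: {"scores": null, "addr": {"seq": 12, "blob": 0xBEEF, "archived": true, "version": null}, "notes": "delta", "quantity": -2, "unknown": {"version": 40}}
the other Profile changes do not affect what is asked:
  removed field blob from record Contact -> triggers nothing under the printed rules; the Profile answer is the same either way


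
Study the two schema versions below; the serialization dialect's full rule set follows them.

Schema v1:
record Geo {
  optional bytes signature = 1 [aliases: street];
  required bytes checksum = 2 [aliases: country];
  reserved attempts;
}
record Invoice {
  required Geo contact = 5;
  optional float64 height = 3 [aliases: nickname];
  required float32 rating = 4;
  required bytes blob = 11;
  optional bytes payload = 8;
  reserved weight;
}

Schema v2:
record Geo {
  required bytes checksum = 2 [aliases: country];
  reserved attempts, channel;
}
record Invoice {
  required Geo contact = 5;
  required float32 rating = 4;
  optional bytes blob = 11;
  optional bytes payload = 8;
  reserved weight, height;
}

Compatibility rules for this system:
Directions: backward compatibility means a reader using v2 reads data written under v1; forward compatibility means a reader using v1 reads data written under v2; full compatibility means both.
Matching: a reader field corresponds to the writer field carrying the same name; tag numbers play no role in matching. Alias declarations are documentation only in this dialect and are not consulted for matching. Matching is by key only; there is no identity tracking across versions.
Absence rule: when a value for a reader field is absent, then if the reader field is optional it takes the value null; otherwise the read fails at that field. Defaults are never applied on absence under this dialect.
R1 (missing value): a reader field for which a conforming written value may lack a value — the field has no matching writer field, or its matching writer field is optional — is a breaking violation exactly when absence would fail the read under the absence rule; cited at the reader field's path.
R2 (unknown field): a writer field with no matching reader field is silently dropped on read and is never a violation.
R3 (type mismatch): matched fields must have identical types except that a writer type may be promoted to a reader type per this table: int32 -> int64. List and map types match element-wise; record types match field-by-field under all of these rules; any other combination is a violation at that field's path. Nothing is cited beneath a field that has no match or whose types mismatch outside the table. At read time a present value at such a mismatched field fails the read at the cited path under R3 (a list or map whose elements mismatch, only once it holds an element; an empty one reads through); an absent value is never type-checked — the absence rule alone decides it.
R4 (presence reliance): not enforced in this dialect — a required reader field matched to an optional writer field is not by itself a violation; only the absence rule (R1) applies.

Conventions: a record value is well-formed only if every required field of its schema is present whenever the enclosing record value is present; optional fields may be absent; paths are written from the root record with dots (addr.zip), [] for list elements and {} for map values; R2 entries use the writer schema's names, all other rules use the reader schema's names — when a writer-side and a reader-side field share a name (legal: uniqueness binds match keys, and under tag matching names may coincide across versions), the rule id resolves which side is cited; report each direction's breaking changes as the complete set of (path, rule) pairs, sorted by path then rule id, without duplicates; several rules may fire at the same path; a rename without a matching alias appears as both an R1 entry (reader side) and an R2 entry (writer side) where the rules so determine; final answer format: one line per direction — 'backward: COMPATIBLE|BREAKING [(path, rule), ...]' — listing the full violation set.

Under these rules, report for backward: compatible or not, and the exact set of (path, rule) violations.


in Invoice below, arrows point writer -> reader
backward analysis of Invoice with v2 as reader and v1 as writer:
  contact: paired with writer contact (Geo -> Geo; writer required)
  rating: paired with writer rating (float32 -> float32; writer required)
  blob: paired with writer blob (bytes -> bytes; writer required)
  payload: paired with writer payload (bytes -> bytes; writer optional)
  height (writer side), unknown to reader
  contact.checksum: paired with writer contact.checksum (bytes -> bytes; writer required)
  contact.signature (writer side), unknown to reader
  => backward verdict for Invoice: COMPATIBLE, no violations
checking off the Invoice differences that do not matter here:
  field blob in record Invoice: required changed to optional -> fires only in the forward direction of Invoice, which is not asked here
  removed field signature from record Geo -> no rule fires on it in Invoice's dialect; the asked verdict holds
  removed field height from record Invoice (its key "height" joins the reserved list) -> no rule fires on it in Invoice's dialect; the asked verdict holds

backward: COMPATIBLE []


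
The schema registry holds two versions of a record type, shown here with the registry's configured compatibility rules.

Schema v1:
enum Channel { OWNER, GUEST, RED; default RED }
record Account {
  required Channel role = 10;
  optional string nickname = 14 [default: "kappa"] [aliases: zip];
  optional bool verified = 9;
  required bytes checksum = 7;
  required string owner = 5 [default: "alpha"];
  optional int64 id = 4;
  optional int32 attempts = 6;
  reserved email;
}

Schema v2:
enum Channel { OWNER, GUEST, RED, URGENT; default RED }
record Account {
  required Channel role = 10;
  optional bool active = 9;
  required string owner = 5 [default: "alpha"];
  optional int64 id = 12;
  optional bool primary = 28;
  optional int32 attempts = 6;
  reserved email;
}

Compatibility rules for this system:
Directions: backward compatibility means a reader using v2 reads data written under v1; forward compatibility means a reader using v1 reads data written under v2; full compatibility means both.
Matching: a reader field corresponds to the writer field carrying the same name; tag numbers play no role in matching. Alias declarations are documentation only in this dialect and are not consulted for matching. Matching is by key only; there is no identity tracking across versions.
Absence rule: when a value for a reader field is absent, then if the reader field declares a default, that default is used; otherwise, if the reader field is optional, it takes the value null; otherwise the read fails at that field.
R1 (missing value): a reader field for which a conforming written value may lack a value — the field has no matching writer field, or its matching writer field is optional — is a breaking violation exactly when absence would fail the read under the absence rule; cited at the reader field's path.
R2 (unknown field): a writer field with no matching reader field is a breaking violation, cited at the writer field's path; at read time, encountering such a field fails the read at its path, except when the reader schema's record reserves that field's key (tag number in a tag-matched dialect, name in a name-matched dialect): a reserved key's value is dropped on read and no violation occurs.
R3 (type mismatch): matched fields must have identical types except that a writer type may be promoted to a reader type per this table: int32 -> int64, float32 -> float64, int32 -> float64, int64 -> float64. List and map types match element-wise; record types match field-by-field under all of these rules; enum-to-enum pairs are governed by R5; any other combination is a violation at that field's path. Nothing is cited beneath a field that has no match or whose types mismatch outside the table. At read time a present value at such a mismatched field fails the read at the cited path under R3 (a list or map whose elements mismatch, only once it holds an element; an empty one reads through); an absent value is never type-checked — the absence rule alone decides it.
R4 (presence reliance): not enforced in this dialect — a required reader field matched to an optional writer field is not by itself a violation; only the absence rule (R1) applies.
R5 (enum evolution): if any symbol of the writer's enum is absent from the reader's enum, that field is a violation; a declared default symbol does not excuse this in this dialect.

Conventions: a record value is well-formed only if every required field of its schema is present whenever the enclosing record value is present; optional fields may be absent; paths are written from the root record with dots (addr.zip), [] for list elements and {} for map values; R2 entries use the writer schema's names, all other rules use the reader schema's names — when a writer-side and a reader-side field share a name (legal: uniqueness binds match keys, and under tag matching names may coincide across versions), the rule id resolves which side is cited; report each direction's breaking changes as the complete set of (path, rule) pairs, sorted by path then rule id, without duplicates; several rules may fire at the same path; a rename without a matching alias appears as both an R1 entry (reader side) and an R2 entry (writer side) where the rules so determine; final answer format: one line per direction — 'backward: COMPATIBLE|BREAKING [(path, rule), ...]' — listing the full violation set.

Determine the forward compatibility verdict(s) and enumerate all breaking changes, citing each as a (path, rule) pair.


forward: BREAKING [(active, R2), (checksum, R1), (primary, R2), (role, R5)]

arrows below run writer -> reader for Account
checking forward for Account: reader v1 against writer v2:
  role: paired with writer role (Channel -> Channel; writer required)
  nickname: no writer-side match
  verified: no writer-side match
  checksum: no writer-side match
  owner: paired with writer owner (string -> string; writer required)
  id: paired with writer id (int64 -> int64; writer optional)
  attempts: paired with writer attempts (int32 -> int32; writer optional)
  writer active: unknown to reader
  writer primary: unknown to reader
  rule R2 violated at active
  rule R1 violated at checksum
  rule R2 violated at primary
  rule R5 violated at role
  => forward: BREAKING (4)
the rest of the Account diff is inert for this question:
  removed field nickname from record Account -> fires only in the backward direction of Account, which is not asked here
  field id in record Account: tag 4 changed to 12 -> fires no rule on Account, leaving the asked answer as it is
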